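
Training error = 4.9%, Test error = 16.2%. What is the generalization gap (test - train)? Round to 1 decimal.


Generalization gap = test_error - train_error
= 16.2 - 4.9
= 11.3%
A large gap suggests overfitting.

11.3


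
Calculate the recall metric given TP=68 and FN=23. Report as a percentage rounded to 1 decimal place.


Recall = TP / (TP + FN) * 100
= 68 / (68 + 23)
= 68 / 91
= 0.7473
= 74.7%

74.7


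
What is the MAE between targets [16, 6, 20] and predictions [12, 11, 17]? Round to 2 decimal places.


Absolute errors: [4, 5, 3]
Sum of absolute errors = 12
MAE = 12 / 3 = 4.00

4.00


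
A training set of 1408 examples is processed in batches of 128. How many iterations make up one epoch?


Iterations per epoch = dataset_size / batch_size
= 1408 / 128
= 11

11


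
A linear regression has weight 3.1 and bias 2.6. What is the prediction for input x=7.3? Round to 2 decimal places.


y = 3.1 * 7.3 + (2.6)
= 22.63 + (2.6)
= 25.23

25.23


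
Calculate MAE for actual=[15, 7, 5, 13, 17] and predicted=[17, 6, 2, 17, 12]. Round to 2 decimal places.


Absolute errors: [2, 1, 3, 4, 5]
Sum of absolute errors = 15
MAE = 15 / 5 = 3.00

3.00


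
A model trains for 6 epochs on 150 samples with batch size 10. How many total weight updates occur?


Iterations per epoch = 150 / 10 = 15
Total updates = iterations_per_epoch * epochs
= 15 * 6
= 90

90


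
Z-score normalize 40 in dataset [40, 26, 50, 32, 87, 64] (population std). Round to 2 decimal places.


Mean = (40 + 26 + 50 + 32 + 87 + 64) / 6 = 49.8333
Variance = sum((x_i - mean)^2) / n = 427.4722
Std = sqrt(427.4722) = 20.6754
Z = (x - mean) / std
= (40 - 49.8333) / 20.6754
= -9.8333 / 20.6754
= -0.48

-0.48


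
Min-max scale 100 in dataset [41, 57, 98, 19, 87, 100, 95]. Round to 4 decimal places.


Min = 19, Max = 100
Range = 100 - 19 = 81
Scaled = (x - min) / (max - min)
= (100 - 19) / 81
= 81 / 81
= 1.0000

1.0000


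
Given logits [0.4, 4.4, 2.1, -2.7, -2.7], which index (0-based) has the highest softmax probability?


Softmax is a monotonic transformation, so it preserves the argmax.
We need to find the index of the maximum logit.
Index 0: 0.4
Index 1: 4.4
Index 2: 2.1
Index 3: -2.7
Index 4: -2.7
Maximum logit = 4.4 at index 1

1


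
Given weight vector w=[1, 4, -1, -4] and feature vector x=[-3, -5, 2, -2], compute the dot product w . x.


Element-wise products:
1 * -3 = -3
4 * -5 = -20
-1 * 2 = -2
-4 * -2 = 8
Sum = -3 + -20 + -2 + 8
= -17

-17


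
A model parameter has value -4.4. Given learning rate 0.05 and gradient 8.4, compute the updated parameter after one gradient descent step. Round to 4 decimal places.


w_new = w_old - lr * gradient
= -4.4 - 0.05 * 8.4
= -4.4 - (0.42)
= -4.8200

-4.8200


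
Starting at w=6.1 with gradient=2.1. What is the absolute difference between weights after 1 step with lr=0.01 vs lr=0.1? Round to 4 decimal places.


With lr=0.01: w_new = 6.1 - 0.01 * 2.1 = 6.079
With lr=0.1: w_new = 6.1 - 0.1 * 2.1 = 5.89
Absolute difference = |6.079 - 5.89|
= 0.1890

0.1890


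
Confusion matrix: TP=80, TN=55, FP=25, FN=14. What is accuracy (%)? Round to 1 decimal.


Accuracy = (TP + TN) / (TP + TN + FP + FN) * 100
= (80 + 55) / (80 + 55 + 25 + 14)
= 135 / 174
= 0.7759
= 77.6%

77.6


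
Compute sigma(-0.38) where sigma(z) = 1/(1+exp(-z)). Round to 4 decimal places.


sigmoid(z) = 1 / (1 + exp(-z))
exp(-(-0.38)) = exp(0.38) = 1.4623
1 + 1.4623 = 2.4623
1 / 2.4623 = 0.4061

0.4061


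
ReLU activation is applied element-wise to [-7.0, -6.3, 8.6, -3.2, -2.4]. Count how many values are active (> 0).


ReLU(x) = max(0, x) for each element:
ReLU(-7.0) = 0
ReLU(-6.3) = 0
ReLU(8.6) = 8.6
ReLU(-3.2) = 0
ReLU(-2.4) = 0
Active neurons (>0): 1

1


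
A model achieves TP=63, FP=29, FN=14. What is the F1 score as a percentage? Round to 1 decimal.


Precision = TP / (TP + FP) = 63 / 92 = 0.6848
Recall = TP / (TP + FN) = 63 / 77 = 0.8182
F1 = 2 * P * R / (P + R)
= 2 * 0.6848 * 0.8182 / (0.6848 + 0.8182)
= 1.1206 / 1.503
= 0.7456
As percentage: 74.6%

74.6


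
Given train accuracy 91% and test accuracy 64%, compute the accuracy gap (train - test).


Gap = train_accuracy - test_accuracy
= 91 - 64
= 27%
This large gap strongly indicates overfitting.

27


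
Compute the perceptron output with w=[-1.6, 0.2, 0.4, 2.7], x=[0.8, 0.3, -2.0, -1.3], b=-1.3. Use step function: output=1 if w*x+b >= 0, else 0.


z = w . x + b
= -1.6*0.8 + 0.2*0.3 + 0.4*-2.0 + 2.7*-1.3 + -1.3
= -1.28 + 0.06 + -0.8 + -3.51 + -1.3
= -5.53 + -1.3
= -6.83
Since z = -6.83 < 0, output = 0

0


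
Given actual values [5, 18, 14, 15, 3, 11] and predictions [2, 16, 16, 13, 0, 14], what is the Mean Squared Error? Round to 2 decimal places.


Differences: [3, 2, -2, 2, 3, -3]
Squared errors: [9, 4, 4, 4, 9, 9]
Sum of squared errors = 39
MSE = 39 / 6 = 6.50

6.50


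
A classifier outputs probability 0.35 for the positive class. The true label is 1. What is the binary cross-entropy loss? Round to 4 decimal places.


For y=1: Loss = -log(p)
= -log(0.35)
= -(-1.0498)
= 1.0498

1.0498


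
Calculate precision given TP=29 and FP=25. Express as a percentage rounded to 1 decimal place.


Precision = TP / (TP + FP) * 100
= 29 / (29 + 25)
= 29 / 54
= 0.537
= 53.7%

53.7


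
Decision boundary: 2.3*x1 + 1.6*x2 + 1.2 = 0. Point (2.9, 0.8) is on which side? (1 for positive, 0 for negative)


Compute 2.3 * 2.9 + 1.6 * 0.8 + 1.2
= 6.67 + 1.28 + 1.2
= 9.15
Since 9.15 >= 0, the point is on the positive side.

1


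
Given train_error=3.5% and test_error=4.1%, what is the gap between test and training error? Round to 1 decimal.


Generalization gap = test_error - train_error
= 4.1 - 3.5
= 0.6%
A small gap suggests good generalization.

0.6


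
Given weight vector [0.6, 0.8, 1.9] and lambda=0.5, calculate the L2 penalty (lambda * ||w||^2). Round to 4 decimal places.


Squaring each weight:
0.6^2 = 0.36
0.8^2 = 0.64
1.9^2 = 3.61
Sum of squares = 4.61
Penalty = 0.5 * 4.61 = 2.3050

2.3050


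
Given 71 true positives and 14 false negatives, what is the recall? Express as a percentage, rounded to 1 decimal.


Recall = TP / (TP + FN) * 100
= 71 / (71 + 14)
= 71 / 85
= 0.8353
= 83.5%

83.5


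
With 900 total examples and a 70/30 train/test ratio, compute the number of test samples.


Train samples = 900 * 70% = 630
Test samples = 900 - 630
= 270

270


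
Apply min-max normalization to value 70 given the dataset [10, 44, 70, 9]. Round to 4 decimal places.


Min = 9, Max = 70
Range = 70 - 9 = 61
Scaled = (x - min) / (max - min)
= (70 - 9) / 61
= 61 / 61
= 1.0000

1.0000


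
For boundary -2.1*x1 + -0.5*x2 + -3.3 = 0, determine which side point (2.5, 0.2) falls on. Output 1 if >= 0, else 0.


Compute -2.1 * 2.5 + -0.5 * 0.2 + -3.3
= -5.25 + -0.1 + -3.3
= -8.65
Since -8.65 < 0, the point is on the negative side.

0


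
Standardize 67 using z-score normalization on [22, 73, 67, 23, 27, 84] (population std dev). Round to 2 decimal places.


Mean = (22 + 73 + 67 + 23 + 27 + 84) / 6 = 49.3333
Variance = sum((x_i - mean)^2) / n = 668.8889
Std = sqrt(668.8889) = 25.8629
Z = (x - mean) / std
= (67 - 49.3333) / 25.8629
= 17.6667 / 25.8629
= 0.68

0.68


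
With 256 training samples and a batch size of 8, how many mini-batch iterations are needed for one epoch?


Iterations per epoch = dataset_size / batch_size
= 256 / 8
= 32

32


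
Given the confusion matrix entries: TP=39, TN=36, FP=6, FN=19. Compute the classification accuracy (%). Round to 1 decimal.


Accuracy = (TP + TN) / (TP + TN + FP + FN) * 100
= (39 + 36) / (39 + 36 + 6 + 19)
= 75 / 100
= 0.75
= 75.0%

75.0


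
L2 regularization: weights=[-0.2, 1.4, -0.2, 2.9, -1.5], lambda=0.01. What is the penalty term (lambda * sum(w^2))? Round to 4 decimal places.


Squaring each weight:
(-0.2)^2 = 0.04
1.4^2 = 1.96
(-0.2)^2 = 0.04
2.9^2 = 8.41
(-1.5)^2 = 2.25
Sum of squares = 12.7
Penalty = 0.01 * 12.7 = 0.1270

0.1270


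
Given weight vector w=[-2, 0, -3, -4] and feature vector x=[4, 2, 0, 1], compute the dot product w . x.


Element-wise products:
-2 * 4 = -8
0 * 2 = 0
-3 * 0 = 0
-4 * 1 = -4
Sum = -8 + 0 + 0 + -4
= -12

-12


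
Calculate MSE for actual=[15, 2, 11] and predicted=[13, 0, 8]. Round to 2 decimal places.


Differences: [2, 2, 3]
Squared errors: [4, 4, 9]
Sum of squared errors = 17
MSE = 17 / 3 = 5.67

5.67


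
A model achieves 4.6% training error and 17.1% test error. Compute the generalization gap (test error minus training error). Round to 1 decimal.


Generalization gap = test_error - train_error
= 17.1 - 4.6
= 12.5%
A large gap suggests overfitting.

12.5


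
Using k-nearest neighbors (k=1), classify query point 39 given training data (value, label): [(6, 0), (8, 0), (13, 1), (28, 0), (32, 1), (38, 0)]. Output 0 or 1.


Distances from query 39:
Point 38 (class 0): distance = 1
K=1 nearest neighbors: classes = [0]
Votes for class 1: 0 / 1
Majority vote => class 0

0


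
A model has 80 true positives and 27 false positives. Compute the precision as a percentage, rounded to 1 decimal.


Precision = TP / (TP + FP) * 100
= 80 / (80 + 27)
= 80 / 107
= 0.7477
= 74.8%

74.8


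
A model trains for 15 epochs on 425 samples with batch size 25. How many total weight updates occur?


Iterations per epoch = 425 / 25 = 17
Total updates = iterations_per_epoch * epochs
= 17 * 15
= 255

255


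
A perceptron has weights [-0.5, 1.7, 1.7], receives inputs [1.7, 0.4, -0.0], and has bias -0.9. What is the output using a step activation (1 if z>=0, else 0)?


z = w . x + b
= -0.5*1.7 + 1.7*0.4 + 1.7*-0.0 + -0.9
= -0.85 + 0.68 + -0.0 + -0.9
= -0.17 + -0.9
= -1.07
Since z = -1.07 < 0, output = 0

0


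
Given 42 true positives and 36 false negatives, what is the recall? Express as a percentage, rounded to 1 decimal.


Recall = TP / (TP + FN) * 100
= 42 / (42 + 36)
= 42 / 78
= 0.5385
= 53.8%

53.8


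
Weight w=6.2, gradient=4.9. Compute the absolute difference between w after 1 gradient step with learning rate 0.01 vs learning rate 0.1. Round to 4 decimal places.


With lr=0.01: w_new = 6.2 - 0.01 * 4.9 = 6.151
With lr=0.1: w_new = 6.2 - 0.1 * 4.9 = 5.71
Absolute difference = |6.151 - 5.71|
= 0.4410

0.4410


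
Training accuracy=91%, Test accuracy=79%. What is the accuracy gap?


Gap = train_accuracy - test_accuracy
= 91 - 79
= 12%
This gap suggests the model is overfitting.

12


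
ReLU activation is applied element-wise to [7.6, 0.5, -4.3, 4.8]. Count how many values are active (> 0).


ReLU(x) = max(0, x) for each element:
ReLU(7.6) = 7.6
ReLU(0.5) = 0.5
ReLU(-4.3) = 0
ReLU(4.8) = 4.8
Active neurons (>0): 3

3


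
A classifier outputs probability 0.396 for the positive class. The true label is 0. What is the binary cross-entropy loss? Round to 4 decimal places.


For y=0: Loss = -log(1-p)
= -log(1 - 0.396)
= -log(0.604)
= -(-0.5042)
= 0.5042

0.5042


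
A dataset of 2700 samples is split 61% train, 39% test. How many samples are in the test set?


Train samples = 2700 * 61% = 1647
Test samples = 2700 - 1647
= 1053

1053


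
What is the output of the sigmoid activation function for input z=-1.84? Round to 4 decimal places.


sigmoid(z) = 1 / (1 + exp(-z))
exp(-(-1.84)) = exp(1.84) = 6.2965
1 + 6.2965 = 7.2965
1 / 7.2965 = 0.1371

0.1371


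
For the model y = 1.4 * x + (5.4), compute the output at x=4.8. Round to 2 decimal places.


y = 1.4 * 4.8 + (5.4)
= 6.72 + (5.4)
= 12.12

12.12


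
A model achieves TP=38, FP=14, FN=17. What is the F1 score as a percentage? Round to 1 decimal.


Precision = TP / (TP + FP) = 38 / 52 = 0.7308
Recall = TP / (TP + FN) = 38 / 55 = 0.6909
F1 = 2 * P * R / (P + R)
= 2 * 0.7308 * 0.6909 / (0.7308 + 0.6909)
= 1.0098 / 1.4217
= 0.7103
As percentage: 71.0%

71.0


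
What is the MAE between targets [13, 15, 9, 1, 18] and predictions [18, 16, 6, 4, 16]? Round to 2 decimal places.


Absolute errors: [5, 1, 3, 3, 2]
Sum of absolute errors = 14
MAE = 14 / 5 = 2.80

2.80


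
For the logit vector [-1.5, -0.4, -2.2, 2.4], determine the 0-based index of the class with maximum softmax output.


Softmax is a monotonic transformation, so it preserves the argmax.
We need to find the index of the maximum logit.
Index 0: -1.5
Index 1: -0.4
Index 2: -2.2
Index 3: 2.4
Maximum logit = 2.4 at index 3

3


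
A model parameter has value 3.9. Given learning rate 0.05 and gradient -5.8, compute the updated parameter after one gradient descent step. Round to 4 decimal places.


w_new = w_old - lr * gradient
= 3.9 - 0.05 * -5.8
= 3.9 - (-0.29)
= 4.1900

4.1900


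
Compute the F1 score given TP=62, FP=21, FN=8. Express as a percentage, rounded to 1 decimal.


Precision = TP / (TP + FP) = 62 / 83 = 0.747
Recall = TP / (TP + FN) = 62 / 70 = 0.8857
F1 = 2 * P * R / (P + R)
= 2 * 0.747 * 0.8857 / (0.747 + 0.8857)
= 1.3232 / 1.6327
= 0.8105
As percentage: 81.0%

81.0


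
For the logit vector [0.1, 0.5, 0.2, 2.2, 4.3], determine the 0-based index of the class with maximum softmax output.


Softmax is a monotonic transformation, so it preserves the argmax.
We need to find the index of the maximum logit.
Index 0: 0.1
Index 1: 0.5
Index 2: 0.2
Index 3: 2.2
Index 4: 4.3
Maximum logit = 4.3 at index 4

4


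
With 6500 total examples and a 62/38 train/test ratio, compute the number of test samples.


Train samples = 6500 * 62% = 4030
Test samples = 6500 - 4030
= 2470

2470


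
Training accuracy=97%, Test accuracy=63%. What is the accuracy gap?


Gap = train_accuracy - test_accuracy
= 97 - 63
= 34%
This large gap strongly indicates overfitting.

34


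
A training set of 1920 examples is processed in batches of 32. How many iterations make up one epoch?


Iterations per epoch = dataset_size / batch_size
= 1920 / 32
= 60

60


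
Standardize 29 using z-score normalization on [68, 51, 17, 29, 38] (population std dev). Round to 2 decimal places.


Mean = (68 + 51 + 17 + 29 + 38) / 5 = 40.6
Variance = sum((x_i - mean)^2) / n = 311.44
Std = sqrt(311.44) = 17.6477
Z = (x - mean) / std
= (29 - 40.6) / 17.6477
= -11.6 / 17.6477
= -0.66

-0.66


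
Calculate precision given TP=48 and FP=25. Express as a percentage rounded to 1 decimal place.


Precision = TP / (TP + FP) * 100
= 48 / (48 + 25)
= 48 / 73
= 0.6575
= 65.8%

65.8


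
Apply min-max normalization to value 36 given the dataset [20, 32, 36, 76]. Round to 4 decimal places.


Min = 20, Max = 76
Range = 76 - 20 = 56
Scaled = (x - min) / (max - min)
= (36 - 20) / 56
= 16 / 56
= 0.2857

0.2857


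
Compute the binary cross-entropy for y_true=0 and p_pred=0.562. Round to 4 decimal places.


For y=0: Loss = -log(1-p)
= -log(1 - 0.562)
= -log(0.438)
= -(-0.8255)
= 0.8255

0.8255


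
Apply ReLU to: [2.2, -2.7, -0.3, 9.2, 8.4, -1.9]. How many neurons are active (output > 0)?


ReLU(x) = max(0, x) for each element:
ReLU(2.2) = 2.2
ReLU(-2.7) = 0
ReLU(-0.3) = 0
ReLU(9.2) = 9.2
ReLU(8.4) = 8.4
ReLU(-1.9) = 0
Active neurons (>0): 3

3


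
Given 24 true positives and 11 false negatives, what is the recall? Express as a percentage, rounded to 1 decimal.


Recall = TP / (TP + FN) * 100
= 24 / (24 + 11)
= 24 / 35
= 0.6857
= 68.6%

68.6


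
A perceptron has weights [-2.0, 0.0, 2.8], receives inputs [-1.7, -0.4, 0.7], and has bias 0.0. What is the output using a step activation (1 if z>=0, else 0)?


z = w . x + b
= -2.0*-1.7 + 0.0*-0.4 + 2.8*0.7 + 0.0
= 3.4 + -0.0 + 1.96 + 0.0
= 5.36 + 0.0
= 5.36
Since z = 5.36 >= 0, output = 1

1


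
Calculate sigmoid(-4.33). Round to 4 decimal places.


sigmoid(z) = 1 / (1 + exp(-z))
exp(-(-4.33)) = exp(4.33) = 75.9443
1 + 75.9443 = 76.9443
1 / 76.9443 = 0.0130

0.0130


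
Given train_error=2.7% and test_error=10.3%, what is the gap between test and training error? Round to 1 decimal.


Generalization gap = test_error - train_error
= 10.3 - 2.7
= 7.6%
A moderate gap.

7.6


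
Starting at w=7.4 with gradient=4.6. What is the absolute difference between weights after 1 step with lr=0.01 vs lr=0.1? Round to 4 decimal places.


With lr=0.01: w_new = 7.4 - 0.01 * 4.6 = 7.354
With lr=0.1: w_new = 7.4 - 0.1 * 4.6 = 6.94
Absolute difference = |7.354 - 6.94|
= 0.4140

0.4140


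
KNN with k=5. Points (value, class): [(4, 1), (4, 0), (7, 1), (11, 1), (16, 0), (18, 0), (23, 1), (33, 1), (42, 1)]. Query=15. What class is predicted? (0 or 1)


Distances from query 15:
Point 16 (class 0): distance = 1
Point 18 (class 0): distance = 3
Point 11 (class 1): distance = 4
Point 7 (class 1): distance = 8
Point 23 (class 1): distance = 8
K=5 nearest neighbors: classes = [0, 0, 1, 1, 1]
Votes for class 1: 3 / 5
Majority vote => class 1

1


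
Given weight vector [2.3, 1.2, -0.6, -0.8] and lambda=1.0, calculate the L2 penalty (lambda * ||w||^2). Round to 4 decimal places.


Squaring each weight:
2.3^2 = 5.29
1.2^2 = 1.44
(-0.6)^2 = 0.36
(-0.8)^2 = 0.64
Sum of squares = 7.73
Penalty = 1.0 * 7.73 = 7.7300

7.7300


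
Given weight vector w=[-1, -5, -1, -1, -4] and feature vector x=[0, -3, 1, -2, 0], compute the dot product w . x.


Element-wise products:
-1 * 0 = 0
-5 * -3 = 15
-1 * 1 = -1
-1 * -2 = 2
-4 * 0 = 0
Sum = 0 + 15 + -1 + 2 + 0
= 16

16


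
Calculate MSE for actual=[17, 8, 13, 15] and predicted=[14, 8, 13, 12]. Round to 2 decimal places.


Differences: [3, 0, 0, 3]
Squared errors: [9, 0, 0, 9]
Sum of squared errors = 18
MSE = 18 / 4 = 4.50

4.50


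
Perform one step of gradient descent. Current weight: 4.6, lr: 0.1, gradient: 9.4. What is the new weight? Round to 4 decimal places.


w_new = w_old - lr * gradient
= 4.6 - 0.1 * 9.4
= 4.6 - (0.94)
= 3.6600

3.6600


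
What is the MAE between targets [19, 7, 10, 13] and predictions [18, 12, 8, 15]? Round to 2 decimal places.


Absolute errors: [1, 5, 2, 2]
Sum of absolute errors = 10
MAE = 10 / 4 = 2.50

2.50


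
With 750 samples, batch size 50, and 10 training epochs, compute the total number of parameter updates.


Iterations per epoch = 750 / 50 = 15
Total updates = iterations_per_epoch * epochs
= 15 * 10
= 150

150


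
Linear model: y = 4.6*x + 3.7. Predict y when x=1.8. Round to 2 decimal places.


y = 4.6 * 1.8 + (3.7)
= 8.28 + (3.7)
= 11.98

11.98


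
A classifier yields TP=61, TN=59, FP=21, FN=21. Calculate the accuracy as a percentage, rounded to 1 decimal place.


Accuracy = (TP + TN) / (TP + TN + FP + FN) * 100
= (61 + 59) / (61 + 59 + 21 + 21)
= 120 / 162
= 0.7407
= 74.1%

74.1


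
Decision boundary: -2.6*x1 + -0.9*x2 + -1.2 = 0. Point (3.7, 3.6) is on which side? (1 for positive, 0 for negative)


Compute -2.6 * 3.7 + -0.9 * 3.6 + -1.2
= -9.62 + -3.24 + -1.2
= -14.06
Since -14.06 < 0, the point is on the negative side.

0


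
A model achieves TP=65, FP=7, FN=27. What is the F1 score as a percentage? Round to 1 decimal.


Precision = TP / (TP + FP) = 65 / 72 = 0.9028
Recall = TP / (TP + FN) = 65 / 92 = 0.7065
F1 = 2 * P * R / (P + R)
= 2 * 0.9028 * 0.7065 / (0.9028 + 0.7065)
= 1.2757 / 1.6093
= 0.7927
As percentage: 79.3%

79.3


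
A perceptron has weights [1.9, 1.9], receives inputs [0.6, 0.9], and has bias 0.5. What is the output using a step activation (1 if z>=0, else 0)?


z = w . x + b
= 1.9*0.6 + 1.9*0.9 + 0.5
= 1.14 + 1.71 + 0.5
= 2.85 + 0.5
= 3.35
Since z = 3.35 >= 0, output = 1

1


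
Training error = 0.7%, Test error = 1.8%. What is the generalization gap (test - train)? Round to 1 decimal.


Generalization gap = test_error - train_error
= 1.8 - 0.7
= 1.1%
A small gap suggests good generalization.

1.1


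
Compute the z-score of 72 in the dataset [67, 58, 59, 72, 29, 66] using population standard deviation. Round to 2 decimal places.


Mean = (67 + 58 + 59 + 72 + 29 + 66) / 6 = 58.5
Variance = sum((x_i - mean)^2) / n = 196.9167
Std = sqrt(196.9167) = 14.0327
Z = (x - mean) / std
= (72 - 58.5) / 14.0327
= 13.5 / 14.0327
= 0.96

0.96


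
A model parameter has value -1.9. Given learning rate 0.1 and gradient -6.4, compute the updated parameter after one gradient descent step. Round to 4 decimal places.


w_new = w_old - lr * gradient
= -1.9 - 0.1 * -6.4
= -1.9 - (-0.64)
= -1.2600

-1.2600


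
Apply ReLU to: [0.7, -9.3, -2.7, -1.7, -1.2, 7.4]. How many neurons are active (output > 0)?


ReLU(x) = max(0, x) for each element:
ReLU(0.7) = 0.7
ReLU(-9.3) = 0
ReLU(-2.7) = 0
ReLU(-1.7) = 0
ReLU(-1.2) = 0
ReLU(7.4) = 7.4
Active neurons (>0): 2

2


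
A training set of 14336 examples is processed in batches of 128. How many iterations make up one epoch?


Iterations per epoch = dataset_size / batch_size
= 14336 / 128
= 112

112


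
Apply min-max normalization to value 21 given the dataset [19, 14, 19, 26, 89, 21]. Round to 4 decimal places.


Min = 14, Max = 89
Range = 89 - 14 = 75
Scaled = (x - min) / (max - min)
= (21 - 14) / 75
= 7 / 75
= 0.0933

0.0933


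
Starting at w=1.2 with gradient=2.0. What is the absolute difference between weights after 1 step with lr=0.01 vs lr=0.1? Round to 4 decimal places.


With lr=0.01: w_new = 1.2 - 0.01 * 2.0 = 1.18
With lr=0.1: w_new = 1.2 - 0.1 * 2.0 = 1.0
Absolute difference = |1.18 - 1.0|
= 0.1800

0.1800


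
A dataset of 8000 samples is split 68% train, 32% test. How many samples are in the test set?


Train samples = 8000 * 68% = 5440
Test samples = 8000 - 5440
= 2560

2560


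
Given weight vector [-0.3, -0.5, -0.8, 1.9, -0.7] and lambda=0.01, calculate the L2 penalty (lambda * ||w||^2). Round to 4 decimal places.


Squaring each weight:
(-0.3)^2 = 0.09
(-0.5)^2 = 0.25
(-0.8)^2 = 0.64
1.9^2 = 3.61
(-0.7)^2 = 0.49
Sum of squares = 5.08
Penalty = 0.01 * 5.08 = 0.0508

0.0508


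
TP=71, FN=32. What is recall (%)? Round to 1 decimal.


Recall = TP / (TP + FN) * 100
= 71 / (71 + 32)
= 71 / 103
= 0.6893
= 68.9%

68.9


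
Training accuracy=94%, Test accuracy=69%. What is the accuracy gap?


Gap = train_accuracy - test_accuracy
= 94 - 69
= 25%
This large gap strongly indicates overfitting.

25


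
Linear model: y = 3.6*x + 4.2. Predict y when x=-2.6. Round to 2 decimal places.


y = 3.6 * -2.6 + (4.2)
= -9.36 + (4.2)
= -5.16

-5.16


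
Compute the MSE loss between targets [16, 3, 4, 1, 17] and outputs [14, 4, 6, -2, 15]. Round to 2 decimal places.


Differences: [2, -1, -2, 3, 2]
Squared errors: [4, 1, 4, 9, 4]
Sum of squared errors = 22
MSE = 22 / 5 = 4.40

4.40


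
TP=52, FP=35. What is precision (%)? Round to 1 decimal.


Precision = TP / (TP + FP) * 100
= 52 / (52 + 35)
= 52 / 87
= 0.5977
= 59.8%

59.8


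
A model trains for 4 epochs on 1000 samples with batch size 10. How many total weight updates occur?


Iterations per epoch = 1000 / 10 = 100
Total updates = iterations_per_epoch * epochs
= 100 * 4
= 400

400


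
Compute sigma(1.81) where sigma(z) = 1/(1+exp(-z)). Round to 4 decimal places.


sigmoid(z) = 1 / (1 + exp(-z))
exp(-(1.81)) = exp(-1.81) = 0.1637
1 + 0.1637 = 1.1637
1 / 1.1637 = 0.8594

0.8594


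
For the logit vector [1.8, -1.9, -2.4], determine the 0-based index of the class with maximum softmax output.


Softmax is a monotonic transformation, so it preserves the argmax.
We need to find the index of the maximum logit.
Index 0: 1.8
Index 1: -1.9
Index 2: -2.4
Maximum logit = 1.8 at index 0

0


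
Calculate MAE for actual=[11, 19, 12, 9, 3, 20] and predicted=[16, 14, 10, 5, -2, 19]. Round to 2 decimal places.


Absolute errors: [5, 5, 2, 4, 5, 1]
Sum of absolute errors = 22
MAE = 22 / 6 = 3.67

3.67


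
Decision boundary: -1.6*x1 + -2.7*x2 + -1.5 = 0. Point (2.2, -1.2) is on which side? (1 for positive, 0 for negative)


Compute -1.6 * 2.2 + -2.7 * -1.2 + -1.5
= -3.52 + 3.24 + -1.5
= -1.78
Since -1.78 < 0, the point is on the negative side.

0


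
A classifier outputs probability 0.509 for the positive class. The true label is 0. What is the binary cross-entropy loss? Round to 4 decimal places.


For y=0: Loss = -log(1-p)
= -log(1 - 0.509)
= -log(0.491)
= -(-0.7113)
= 0.7113

0.7113


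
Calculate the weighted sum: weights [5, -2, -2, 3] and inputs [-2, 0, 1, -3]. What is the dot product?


Element-wise products:
5 * -2 = -10
-2 * 0 = 0
-2 * 1 = -2
3 * -3 = -9
Sum = -10 + 0 + -2 + -9
= -21

-21


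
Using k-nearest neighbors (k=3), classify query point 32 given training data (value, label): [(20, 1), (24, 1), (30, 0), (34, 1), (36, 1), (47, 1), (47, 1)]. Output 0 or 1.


Distances from query 32:
Point 30 (class 0): distance = 2
Point 34 (class 1): distance = 2
Point 36 (class 1): distance = 4
K=3 nearest neighbors: classes = [0, 1, 1]
Votes for class 1: 2 / 3
Majority vote => class 1

1


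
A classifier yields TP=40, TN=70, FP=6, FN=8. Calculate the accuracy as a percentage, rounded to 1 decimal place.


Accuracy = (TP + TN) / (TP + TN + FP + FN) * 100
= (40 + 70) / (40 + 70 + 6 + 8)
= 110 / 124
= 0.8871
= 88.7%

88.7


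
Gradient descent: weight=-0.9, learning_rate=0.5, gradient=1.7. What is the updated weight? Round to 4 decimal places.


w_new = w_old - lr * gradient
= -0.9 - 0.5 * 1.7
= -0.9 - (0.85)
= -1.7500

-1.7500


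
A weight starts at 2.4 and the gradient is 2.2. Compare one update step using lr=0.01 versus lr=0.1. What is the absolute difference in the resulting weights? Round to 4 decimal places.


With lr=0.01: w_new = 2.4 - 0.01 * 2.2 = 2.378
With lr=0.1: w_new = 2.4 - 0.1 * 2.2 = 2.18
Absolute difference = |2.378 - 2.18|
= 0.1980

0.1980


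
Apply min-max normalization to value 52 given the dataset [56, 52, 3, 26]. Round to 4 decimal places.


Min = 3, Max = 56
Range = 56 - 3 = 53
Scaled = (x - min) / (max - min)
= (52 - 3) / 53
= 49 / 53
= 0.9245

0.9245


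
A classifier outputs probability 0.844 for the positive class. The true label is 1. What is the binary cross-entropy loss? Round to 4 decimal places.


For y=1: Loss = -log(p)
= -log(0.844)
= -(-0.1696)
= 0.1696

0.1696


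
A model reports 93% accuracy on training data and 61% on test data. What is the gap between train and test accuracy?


Gap = train_accuracy - test_accuracy
= 93 - 61
= 32%
This large gap strongly indicates overfitting.

32


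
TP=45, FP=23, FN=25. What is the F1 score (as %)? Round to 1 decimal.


Precision = TP / (TP + FP) = 45 / 68 = 0.6618
Recall = TP / (TP + FN) = 45 / 70 = 0.6429
F1 = 2 * P * R / (P + R)
= 2 * 0.6618 * 0.6429 / (0.6618 + 0.6429)
= 0.8508 / 1.3046
= 0.6522
As percentage: 65.2%

65.2


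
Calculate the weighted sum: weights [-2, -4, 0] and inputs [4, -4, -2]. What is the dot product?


Element-wise products:
-2 * 4 = -8
-4 * -4 = 16
0 * -2 = 0
Sum = -8 + 16 + 0
= 8

8


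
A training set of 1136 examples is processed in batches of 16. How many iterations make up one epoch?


Iterations per epoch = dataset_size / batch_size
= 1136 / 16
= 71

71


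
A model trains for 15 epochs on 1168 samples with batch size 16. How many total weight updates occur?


Iterations per epoch = 1168 / 16 = 73
Total updates = iterations_per_epoch * epochs
= 73 * 15
= 1095

1095


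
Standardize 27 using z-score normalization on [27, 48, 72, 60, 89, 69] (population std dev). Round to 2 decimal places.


Mean = (27 + 48 + 72 + 60 + 89 + 69) / 6 = 60.8333
Variance = sum((x_i - mean)^2) / n = 382.4722
Std = sqrt(382.4722) = 19.5569
Z = (x - mean) / std
= (27 - 60.8333) / 19.5569
= -33.8333 / 19.5569
= -1.73

-1.73


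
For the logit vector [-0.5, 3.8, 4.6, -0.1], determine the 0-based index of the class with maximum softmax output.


Softmax is a monotonic transformation, so it preserves the argmax.
We need to find the index of the maximum logit.
Index 0: -0.5
Index 1: 3.8
Index 2: 4.6
Index 3: -0.1
Maximum logit = 4.6 at index 2

2


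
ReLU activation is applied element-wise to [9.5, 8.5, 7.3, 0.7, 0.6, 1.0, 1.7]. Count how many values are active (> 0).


ReLU(x) = max(0, x) for each element:
ReLU(9.5) = 9.5
ReLU(8.5) = 8.5
ReLU(7.3) = 7.3
ReLU(0.7) = 0.7
ReLU(0.6) = 0.6
ReLU(1.0) = 1.0
ReLU(1.7) = 1.7
Active neurons (>0): 7

7


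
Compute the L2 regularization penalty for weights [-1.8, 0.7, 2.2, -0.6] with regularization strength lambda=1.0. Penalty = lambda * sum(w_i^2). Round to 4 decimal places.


Squaring each weight:
(-1.8)^2 = 3.24
0.7^2 = 0.49
2.2^2 = 4.84
(-0.6)^2 = 0.36
Sum of squares = 8.93
Penalty = 1.0 * 8.93 = 8.9300

8.9300


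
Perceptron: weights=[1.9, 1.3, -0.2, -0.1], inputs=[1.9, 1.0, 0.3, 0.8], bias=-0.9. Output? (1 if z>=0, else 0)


z = w . x + b
= 1.9*1.9 + 1.3*1.0 + -0.2*0.3 + -0.1*0.8 + -0.9
= 3.61 + 1.3 + -0.06 + -0.08 + -0.9
= 4.77 + -0.9
= 3.87
Since z = 3.87 >= 0, output = 1

1


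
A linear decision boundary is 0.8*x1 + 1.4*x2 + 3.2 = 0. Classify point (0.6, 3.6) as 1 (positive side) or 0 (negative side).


Compute 0.8 * 0.6 + 1.4 * 3.6 + 3.2
= 0.48 + 5.04 + 3.2
= 8.72
Since 8.72 >= 0, the point is on the positive side.

1


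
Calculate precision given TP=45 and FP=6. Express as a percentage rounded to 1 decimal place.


Precision = TP / (TP + FP) * 100
= 45 / (45 + 6)
= 45 / 51
= 0.8824
= 88.2%

88.2


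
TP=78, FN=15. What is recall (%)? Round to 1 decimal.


Recall = TP / (TP + FN) * 100
= 78 / (78 + 15)
= 78 / 93
= 0.8387
= 83.9%

83.9


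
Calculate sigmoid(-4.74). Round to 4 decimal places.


sigmoid(z) = 1 / (1 + exp(-z))
exp(-(-4.74)) = exp(4.74) = 114.4342
1 + 114.4342 = 115.4342
1 / 115.4342 = 0.0087

0.0087


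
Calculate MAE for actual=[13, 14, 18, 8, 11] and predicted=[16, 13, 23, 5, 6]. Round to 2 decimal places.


Absolute errors: [3, 1, 5, 3, 5]
Sum of absolute errors = 17
MAE = 17 / 5 = 3.40

3.40


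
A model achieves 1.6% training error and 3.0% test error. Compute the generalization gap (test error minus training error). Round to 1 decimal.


Generalization gap = test_error - train_error
= 3.0 - 1.6
= 1.4%
A small gap suggests good generalization.

1.4


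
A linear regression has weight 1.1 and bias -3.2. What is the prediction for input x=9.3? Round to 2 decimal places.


y = 1.1 * 9.3 + (-3.2)
= 10.23 + (-3.2)
= 7.03

7.03


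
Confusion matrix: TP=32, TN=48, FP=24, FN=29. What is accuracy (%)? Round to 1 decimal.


Accuracy = (TP + TN) / (TP + TN + FP + FN) * 100
= (32 + 48) / (32 + 48 + 24 + 29)
= 80 / 133
= 0.6015
= 60.2%

60.2


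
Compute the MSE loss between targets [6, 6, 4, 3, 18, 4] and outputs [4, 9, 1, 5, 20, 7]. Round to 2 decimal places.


Differences: [2, -3, 3, -2, -2, -3]
Squared errors: [4, 9, 9, 4, 4, 9]
Sum of squared errors = 39
MSE = 39 / 6 = 6.50

6.50


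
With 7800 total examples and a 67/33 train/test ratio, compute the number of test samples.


Train samples = 7800 * 67% = 5226
Test samples = 7800 - 5226
= 2574

2574


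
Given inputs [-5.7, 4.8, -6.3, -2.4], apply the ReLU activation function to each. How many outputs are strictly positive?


ReLU(x) = max(0, x) for each element:
ReLU(-5.7) = 0
ReLU(4.8) = 4.8
ReLU(-6.3) = 0
ReLU(-2.4) = 0
Active neurons (>0): 1

1


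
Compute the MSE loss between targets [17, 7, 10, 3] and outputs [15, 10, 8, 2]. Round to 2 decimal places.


Differences: [2, -3, 2, 1]
Squared errors: [4, 9, 4, 1]
Sum of squared errors = 18
MSE = 18 / 4 = 4.50

4.50


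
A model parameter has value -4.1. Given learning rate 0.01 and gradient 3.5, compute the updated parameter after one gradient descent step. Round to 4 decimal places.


w_new = w_old - lr * gradient
= -4.1 - 0.01 * 3.5
= -4.1 - (0.035)
= -4.1350

-4.1350


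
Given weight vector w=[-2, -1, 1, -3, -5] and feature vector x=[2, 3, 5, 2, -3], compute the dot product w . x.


Element-wise products:
-2 * 2 = -4
-1 * 3 = -3
1 * 5 = 5
-3 * 2 = -6
-5 * -3 = 15
Sum = -4 + -3 + 5 + -6 + 15
= 7

7


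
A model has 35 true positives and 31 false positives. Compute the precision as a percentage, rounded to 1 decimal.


Precision = TP / (TP + FP) * 100
= 35 / (35 + 31)
= 35 / 66
= 0.5303
= 53.0%

53.0


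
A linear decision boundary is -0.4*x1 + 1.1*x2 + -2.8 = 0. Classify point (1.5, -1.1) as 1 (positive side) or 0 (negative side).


Compute -0.4 * 1.5 + 1.1 * -1.1 + -2.8
= -0.6 + -1.21 + -2.8
= -4.61
Since -4.61 < 0, the point is on the negative side.

0


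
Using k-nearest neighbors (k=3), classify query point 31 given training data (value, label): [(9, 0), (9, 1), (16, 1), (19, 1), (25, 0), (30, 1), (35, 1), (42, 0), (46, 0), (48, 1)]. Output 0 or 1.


Distances from query 31:
Point 30 (class 1): distance = 1
Point 35 (class 1): distance = 4
Point 25 (class 0): distance = 6
K=3 nearest neighbors: classes = [1, 1, 0]
Votes for class 1: 2 / 3
Majority vote => class 1

1


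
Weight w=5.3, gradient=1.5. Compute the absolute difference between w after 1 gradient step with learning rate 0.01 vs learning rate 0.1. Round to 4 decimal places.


With lr=0.01: w_new = 5.3 - 0.01 * 1.5 = 5.285
With lr=0.1: w_new = 5.3 - 0.1 * 1.5 = 5.15
Absolute difference = |5.285 - 5.15|
= 0.1350

0.1350


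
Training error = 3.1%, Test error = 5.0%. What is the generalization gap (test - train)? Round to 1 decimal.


Generalization gap = test_error - train_error
= 5.0 - 3.1
= 1.9%
A small gap suggests good generalization.

1.9


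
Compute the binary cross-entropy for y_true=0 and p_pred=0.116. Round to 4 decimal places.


For y=0: Loss = -log(1-p)
= -log(1 - 0.116)
= -log(0.884)
= -(-0.1233)
= 0.1233

0.1233


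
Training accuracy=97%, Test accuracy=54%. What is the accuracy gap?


Gap = train_accuracy - test_accuracy
= 97 - 54
= 43%
This large gap strongly indicates overfitting.

43


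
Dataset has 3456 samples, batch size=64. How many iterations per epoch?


Iterations per epoch = dataset_size / batch_size
= 3456 / 64
= 54

54


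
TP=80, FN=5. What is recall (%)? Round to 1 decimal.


Recall = TP / (TP + FN) * 100
= 80 / (80 + 5)
= 80 / 85
= 0.9412
= 94.1%

94.1


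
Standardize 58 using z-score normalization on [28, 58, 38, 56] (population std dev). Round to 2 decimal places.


Mean = (28 + 58 + 38 + 56) / 4 = 45.0
Variance = sum((x_i - mean)^2) / n = 157.0
Std = sqrt(157.0) = 12.53
Z = (x - mean) / std
= (58 - 45.0) / 12.53
= 13.0 / 12.53
= 1.04

1.04


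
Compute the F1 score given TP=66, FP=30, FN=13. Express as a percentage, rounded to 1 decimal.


Precision = TP / (TP + FP) = 66 / 96 = 0.6875
Recall = TP / (TP + FN) = 66 / 79 = 0.8354
F1 = 2 * P * R / (P + R)
= 2 * 0.6875 * 0.8354 / (0.6875 + 0.8354)
= 1.1487 / 1.5229
= 0.7543
As percentage: 75.4%

75.4


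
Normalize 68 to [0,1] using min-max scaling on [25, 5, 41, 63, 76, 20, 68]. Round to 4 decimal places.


Min = 5, Max = 76
Range = 76 - 5 = 71
Scaled = (x - min) / (max - min)
= (68 - 5) / 71
= 63 / 71
= 0.8873

0.8873


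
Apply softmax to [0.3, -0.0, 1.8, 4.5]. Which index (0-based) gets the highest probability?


Softmax is a monotonic transformation, so it preserves the argmax.
We need to find the index of the maximum logit.
Index 0: 0.3
Index 1: -0.0
Index 2: 1.8
Index 3: 4.5
Maximum logit = 4.5 at index 3

3


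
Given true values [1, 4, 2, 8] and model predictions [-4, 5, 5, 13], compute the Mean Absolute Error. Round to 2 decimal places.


Absolute errors: [5, 1, 3, 5]
Sum of absolute errors = 14
MAE = 14 / 4 = 3.50

3.50


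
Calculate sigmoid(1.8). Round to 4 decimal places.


sigmoid(z) = 1 / (1 + exp(-z))
exp(-(1.8)) = exp(-1.8) = 0.1653
1 + 0.1653 = 1.1653
1 / 1.1653 = 0.8581

0.8581


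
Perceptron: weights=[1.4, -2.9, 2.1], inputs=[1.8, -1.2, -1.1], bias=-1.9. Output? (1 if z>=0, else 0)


z = w . x + b
= 1.4*1.8 + -2.9*-1.2 + 2.1*-1.1 + -1.9
= 2.52 + 3.48 + -2.31 + -1.9
= 3.69 + -1.9
= 1.79
Since z = 1.79 >= 0, output = 1

1


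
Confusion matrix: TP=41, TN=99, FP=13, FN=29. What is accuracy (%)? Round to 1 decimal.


Accuracy = (TP + TN) / (TP + TN + FP + FN) * 100
= (41 + 99) / (41 + 99 + 13 + 29)
= 140 / 182
= 0.7692
= 76.9%

76.9


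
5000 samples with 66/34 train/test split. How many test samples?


Train samples = 5000 * 66% = 3300
Test samples = 5000 - 3300
= 1700

1700


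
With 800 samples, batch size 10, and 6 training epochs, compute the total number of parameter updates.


Iterations per epoch = 800 / 10 = 80
Total updates = iterations_per_epoch * epochs
= 80 * 6
= 480

480


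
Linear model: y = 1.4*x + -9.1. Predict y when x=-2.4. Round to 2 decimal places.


y = 1.4 * -2.4 + (-9.1)
= -3.36 + (-9.1)
= -12.46

-12.46


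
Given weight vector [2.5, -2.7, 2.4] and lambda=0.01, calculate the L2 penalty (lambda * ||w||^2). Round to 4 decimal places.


Squaring each weight:
2.5^2 = 6.25
(-2.7)^2 = 7.29
2.4^2 = 5.76
Sum of squares = 19.3
Penalty = 0.01 * 19.3 = 0.1930

0.1930


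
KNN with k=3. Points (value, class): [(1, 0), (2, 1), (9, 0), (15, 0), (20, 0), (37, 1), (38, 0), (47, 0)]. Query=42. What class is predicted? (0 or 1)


Distances from query 42:
Point 38 (class 0): distance = 4
Point 47 (class 0): distance = 5
Point 37 (class 1): distance = 5
K=3 nearest neighbors: classes = [0, 0, 1]
Votes for class 1: 1 / 3
Majority vote => class 0

0


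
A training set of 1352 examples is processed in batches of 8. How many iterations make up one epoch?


Iterations per epoch = dataset_size / batch_size
= 1352 / 8
= 169

169


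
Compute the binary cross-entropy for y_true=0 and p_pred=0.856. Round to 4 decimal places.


For y=0: Loss = -log(1-p)
= -log(1 - 0.856)
= -log(0.144)
= -(-1.9379)
= 1.9379

1.9379


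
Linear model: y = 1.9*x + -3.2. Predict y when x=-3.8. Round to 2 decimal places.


y = 1.9 * -3.8 + (-3.2)
= -7.22 + (-3.2)
= -10.42

-10.42


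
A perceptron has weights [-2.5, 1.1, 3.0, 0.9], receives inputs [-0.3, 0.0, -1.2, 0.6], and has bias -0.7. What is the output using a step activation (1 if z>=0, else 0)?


z = w . x + b
= -2.5*-0.3 + 1.1*0.0 + 3.0*-1.2 + 0.9*0.6 + -0.7
= 0.75 + 0.0 + -3.6 + 0.54 + -0.7
= -2.31 + -0.7
= -3.01
Since z = -3.01 < 0, output = 0

0


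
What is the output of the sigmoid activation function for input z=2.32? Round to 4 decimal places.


sigmoid(z) = 1 / (1 + exp(-z))
exp(-(2.32)) = exp(-2.32) = 0.0983
1 + 0.0983 = 1.0983
1 / 1.0983 = 0.9105

0.9105


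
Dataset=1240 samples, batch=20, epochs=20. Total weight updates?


Iterations per epoch = 1240 / 20 = 62
Total updates = iterations_per_epoch * epochs
= 62 * 20
= 1240

1240


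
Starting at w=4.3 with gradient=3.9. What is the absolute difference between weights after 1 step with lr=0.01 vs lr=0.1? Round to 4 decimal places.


With lr=0.01: w_new = 4.3 - 0.01 * 3.9 = 4.261
With lr=0.1: w_new = 4.3 - 0.1 * 3.9 = 3.91
Absolute difference = |4.261 - 3.91|
= 0.3510

0.3510


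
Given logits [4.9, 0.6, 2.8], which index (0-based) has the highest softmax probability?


Softmax is a monotonic transformation, so it preserves the argmax.
We need to find the index of the maximum logit.
Index 0: 4.9
Index 1: 0.6
Index 2: 2.8
Maximum logit = 4.9 at index 0

0


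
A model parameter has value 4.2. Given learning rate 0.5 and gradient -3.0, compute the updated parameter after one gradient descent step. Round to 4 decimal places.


w_new = w_old - lr * gradient
= 4.2 - 0.5 * -3.0
= 4.2 - (-1.5)
= 5.7000

5.7000


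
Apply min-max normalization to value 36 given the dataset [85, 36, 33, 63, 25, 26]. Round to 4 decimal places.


Min = 25, Max = 85
Range = 85 - 25 = 60
Scaled = (x - min) / (max - min)
= (36 - 25) / 60
= 11 / 60
= 0.1833

0.1833


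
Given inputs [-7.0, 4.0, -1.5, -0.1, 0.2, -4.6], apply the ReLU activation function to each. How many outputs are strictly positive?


ReLU(x) = max(0, x) for each element:
ReLU(-7.0) = 0
ReLU(4.0) = 4.0
ReLU(-1.5) = 0
ReLU(-0.1) = 0
ReLU(0.2) = 0.2
ReLU(-4.6) = 0
Active neurons (>0): 2

2


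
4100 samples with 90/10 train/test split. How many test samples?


Train samples = 4100 * 90% = 3690
Test samples = 4100 - 3690
= 410

410
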